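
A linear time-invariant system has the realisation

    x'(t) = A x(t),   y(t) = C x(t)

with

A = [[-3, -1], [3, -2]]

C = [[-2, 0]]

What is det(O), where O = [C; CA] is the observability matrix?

CA = [[6, 2]]
Observability matrix O = [C; CA] = [[-2, 0], [6, 2]]
det(O) = (-2)·2 - 0·6 = -4 - 0 = -4
Since det(O) ≠ 0, rank(O) = 2 and the system is completely observable.

-4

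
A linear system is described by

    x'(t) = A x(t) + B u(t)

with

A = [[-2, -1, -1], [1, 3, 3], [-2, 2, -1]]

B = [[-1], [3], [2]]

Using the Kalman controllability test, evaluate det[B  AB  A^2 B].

AB = [[-3], [14], [6]]
A^2B = [[-14], [57], [28]]
Controllability matrix C = [B  AB  A^2B] = [[-1, -3, -14], [3, 14, 57], [2, 6, 28]]
Expanding along the first row, det(C) = (-1)·(14·28 - 57·6) - (-3)·(3·28 - 57·2) + (-14)·(3·6 - 14·2) = (-1)·50 - (-3)·(-30) + (-14)·(-10) = 0
Since det(C) = 0, rank(C) < 3 and the system is not completely controllable.

0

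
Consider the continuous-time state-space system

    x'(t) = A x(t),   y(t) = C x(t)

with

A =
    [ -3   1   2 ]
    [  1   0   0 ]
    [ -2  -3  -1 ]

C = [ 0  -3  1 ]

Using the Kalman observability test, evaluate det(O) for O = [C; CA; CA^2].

229

CA = [[-5, -3, -1]]
CA^2 = [[14, -2, -9]]
Observability matrix O = [C; CA; CA^2] = [[0, -3, 1], [-5, -3, -1], [14, -2, -9]]
Expanding along the first row, det(O) = 0·((-3)·(-9) - (-1)·(-2)) - (-3)·((-5)·(-9) - (-1)·14) + 1·((-5)·(-2) - (-3)·14) = 0·25 - (-3)·59 + 1·52 = 229
Since det(O) ≠ 0, rank(O) = 3 and the system is completely observable.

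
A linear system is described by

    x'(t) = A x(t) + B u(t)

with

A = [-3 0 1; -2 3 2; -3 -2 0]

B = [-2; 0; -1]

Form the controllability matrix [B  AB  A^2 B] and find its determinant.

114

AB = [[5], [2], [6]]
A^2B = [[-9], [8], [-19]]
Controllability matrix C = [B  AB  A^2B] = [[-2, 5, -9], [0, 2, 8], [-1, 6, -19]]
Expanding along the first row, det(C) = (-2)·(2·(-19) - 8·6) - 5·(0·(-19) - 8·(-1)) + (-9)·(0·6 - 2·(-1)) = (-2)·(-86) - 5·8 + (-9)·2 = 114
Since det(C) ≠ 0, rank(C) = 3 and the system is completely controllable.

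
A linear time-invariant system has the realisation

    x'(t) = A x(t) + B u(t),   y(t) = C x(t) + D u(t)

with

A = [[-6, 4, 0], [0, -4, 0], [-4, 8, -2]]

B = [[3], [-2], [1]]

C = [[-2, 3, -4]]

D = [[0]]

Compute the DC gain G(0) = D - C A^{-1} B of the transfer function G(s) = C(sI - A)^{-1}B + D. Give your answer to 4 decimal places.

5.5000

G(0) = C(-A)^{-1}B + D = -C A^{-1} B + D.
det A = -48, so A^{-1} = (1/-48)·adj(A) = [[-1/6, -1/6, 0], [0, -1/4, 0], [1/3, -2/3, -1/2]]
A^{-1} B = [-1/6, 1/2, 11/6]^T
C A^{-1} B = -11/2
G(0) = D - C A^{-1} B = 0 - (-11/2) = 11/2 ≈ 5.5000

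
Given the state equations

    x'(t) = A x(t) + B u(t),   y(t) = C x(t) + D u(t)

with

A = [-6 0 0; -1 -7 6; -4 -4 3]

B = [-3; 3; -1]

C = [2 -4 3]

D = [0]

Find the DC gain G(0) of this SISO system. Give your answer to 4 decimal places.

-2.0000

G(0) = C(-A)^{-1}B + D = -C A^{-1} B + D.
det A = -18, so A^{-1} = (1/-18)·adj(A) = [[-1/6, 0, 0], [7/6, 1, -2], [4/3, 4/3, -7/3]]
A^{-1} B = [1/2, 3/2, 7/3]^T
C A^{-1} B = 2
G(0) = D - C A^{-1} B = 0 - (2) = -2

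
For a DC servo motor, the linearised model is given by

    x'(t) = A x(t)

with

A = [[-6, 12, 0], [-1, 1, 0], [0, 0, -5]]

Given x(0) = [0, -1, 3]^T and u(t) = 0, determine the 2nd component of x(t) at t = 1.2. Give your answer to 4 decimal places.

-0.2809

det(sI - A) = s^3 - (tr A)s^2 + (M11 + M22 + M33)s - det A, where Mii is the 2×2 principal minor of A obtained by deleting row i and column i.
tr A = (-6) + 1 + (-5) = -10; M11 = 1·(-5) - 0·0 = -5 - 0 = -5; M22 = (-6)·(-5) - 0·0 = 30 - 0 = 30; M33 = (-6)·1 - 12·(-1) = -6 - (-12) = 6; sum of minors = 31.
det A = (-6)·(1·(-5) - 0·0) - 12·((-1)·(-5) - 0·0) + 0·((-1)·0 - 1·0) = (-6)·(-5) - 12·5 + 0·0 = -30.
So p(s) = det(sI - A) = s^3 + 10s^2 + 31s + 30.
Rational-root test: any integer root divides 30. Testing small divisors, s = -2 works: p(-2) = -8 + 40 + (-62) + 30 = 0, so (s + 2) is a factor.
Dividing, p(s) = (s + 2)(s^2 + 8s + 15).
Factor s^2 + 8s + 15: two numbers with sum -8 and product 15 are -3 and -5, so s^2 + 8s + 15 = (s + 3)(s + 5).
Hence p(s) = (s + 2) (s + 3) (s + 5), with roots -5, -3, -2.
The eigenvalues -5, -3, -2 are distinct and real, so A is diagonalisable and x(t) = e^{At} x(0) = V diag(e^{λ_i t}) V^{-1} x(0), where the columns of V are the eigenvectors.
λ = -5: A - (-5)I = [[-1, 12, 0], [-1, 6, 0], [0, 0, 0]]. v must be orthogonal to every row; (row 1) × (row 2) = [0, 0, 6], so take v_1 = [0, 0, 1]^T.
λ = -3: A - (-3)I = [[-3, 12, 0], [-1, 4, 0], [0, 0, -2]]. v must be orthogonal to every row; (row 1) × (row 3) = [-24, -6, 0], so take v_2 = [-4, -1, 0]^T.
λ = -2: A - (-2)I = [[-4, 12, 0], [-1, 3, 0], [0, 0, -3]]. v must be orthogonal to every row; (row 1) × (row 3) = [-36, -12, 0], so take v_3 = [3, 1, 0]^T.
V = [v_1 v_2 v_3] = [[0, -4, 3], [0, -1, 1], [1, 0, 0]] has det V = -1, so V^{-1} = adj(V)/det V = [[0, 0, 1], [-1, 3, 0], [-1, 4, 0]].
Modal coordinates z(0) = V^{-1} x(0): 0·0 + 0·(-1) + 1·3 = 3; (-1)·0 + 3·(-1) + 0·3 = -3; (-1)·0 + 4·(-1) + 0·3 = -4; so z(0) = [3, -3, -4]^T.
x_2(t) = Σ_i (v_i)_2 · z_i(0) · e^{λ_i t} (row 2 of V times the modal terms).
x_2(1.2) = 0·3·e^{-5·1.2} + (-1)·(-3)·e^{-3·1.2} + 1·(-4)·e^{-2·1.2} = 0·0.002479 + 3·0.027324 + (-4)·0.090718 = -0.2809.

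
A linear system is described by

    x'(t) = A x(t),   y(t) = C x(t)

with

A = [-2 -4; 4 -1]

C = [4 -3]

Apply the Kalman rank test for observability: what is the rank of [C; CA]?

2

CA = [[-20, -13]]
Observability matrix O = [C; CA] = [[4, -3], [-20, -13]]
det(O) = 4·(-13) - (-3)·(-20) = -52 - 60 = -112 ≠ 0, so rank(O) = 2.
rank(O) = 2 = n, so the pair (A, C) is completely observable.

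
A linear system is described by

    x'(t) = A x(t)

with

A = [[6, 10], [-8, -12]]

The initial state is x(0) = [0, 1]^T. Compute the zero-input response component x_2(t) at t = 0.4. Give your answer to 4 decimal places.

det(sI - A) = s^2 - (tr A)s + det A, with tr A = 6 + (-12) = -6 and det A = 6·(-12) - 10·(-8) = -72 - (-80) = 8.
So p(s) = det(sI - A) = s^2 + 6s + 8.
Factor s^2 + 6s + 8: two numbers with sum -6 and product 8 are -2 and -4, so s^2 + 6s + 8 = (s + 2)(s + 4).
Hence p(s) = (s + 2) (s + 4), with roots -4, -2.
The eigenvalues -4, -2 are distinct and real, so A is diagonalisable and x(t) = e^{At} x(0) = V diag(e^{λ_i t}) V^{-1} x(0), where the columns of V are the eigenvectors.
λ = -4: A - (-4)I = [[10, 10], [-8, -8]]. Row 1 gives 10·v1 + 10·v2 = 0, so take v_1 = [-1, 1]^T.
λ = -2: A - (-2)I = [[8, 10], [-8, -10]]. Row 1 gives 8·v1 + 10·v2 = 0, so take v_2 = [-5, 4]^T.
V = [v_1 v_2] = [[-1, -5], [1, 4]] has det V = 1, so V^{-1} = adj(V)/det V = [[4, 5], [-1, -1]].
Modal coordinates z(0) = V^{-1} x(0): 4·0 + 5·1 = 5; (-1)·0 + (-1)·1 = -1; so z(0) = [5, -1]^T.
x_2(t) = Σ_i (v_i)_2 · z_i(0) · e^{λ_i t} (row 2 of V times the modal terms).
x_2(0.4) = 1·5·e^{-4·0.4} + 4·(-1)·e^{-2·0.4} = 5·0.201897 + (-4)·0.449329 = -0.7878.

-0.7878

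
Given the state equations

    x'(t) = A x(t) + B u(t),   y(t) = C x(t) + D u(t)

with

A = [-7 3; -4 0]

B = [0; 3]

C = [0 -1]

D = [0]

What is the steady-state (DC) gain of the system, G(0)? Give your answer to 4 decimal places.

-1.7500

G(0) = C(-A)^{-1}B + D = -C A^{-1} B + D.
det A = 12, so A^{-1} = (1/12)·adj(A) = [[0, -1/4], [1/3, -7/12]]
A^{-1} B = [-3/4, -7/4]^T
C A^{-1} B = 7/4
G(0) = D - C A^{-1} B = 0 - (7/4) = -7/4 ≈ -1.7500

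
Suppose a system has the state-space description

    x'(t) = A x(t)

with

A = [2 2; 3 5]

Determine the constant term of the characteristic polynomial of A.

4

For a 2×2 matrix, det(sI - A) = s^2 - (tr A)s + det A.
tr A = 7, det A = 4.
So p(s) = s^2 - 7s + 4.
The constant term is 4.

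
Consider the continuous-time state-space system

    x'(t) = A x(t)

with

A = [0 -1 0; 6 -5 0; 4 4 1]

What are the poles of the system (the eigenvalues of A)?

det(sI - A) = s^3 - (tr A)s^2 + (M11 + M22 + M33)s - det A, where Mii is the 2×2 principal minor of A obtained by deleting row i and column i.
tr A = 0 + (-5) + 1 = -4; M11 = (-5)·1 - 0·4 = -5 - 0 = -5; M22 = 0·1 - 0·4 = 0 - 0 = 0; M33 = 0·(-5) - (-1)·6 = 0 - (-6) = 6; sum of minors = 1.
det A = 0·((-5)·1 - 0·4) - (-1)·(6·1 - 0·4) + 0·(6·4 - (-5)·4) = 0·(-5) - (-1)·6 + 0·44 = 6.
So p(s) = det(sI - A) = s^3 + 4s^2 + s - 6.
Rational-root test: any integer root divides -6. Testing small divisors, s = 1 works: p(1) = 1 + 4 + 1 + (-6) = 0, so (s - 1) is a factor.
Dividing, p(s) = (s - 1)(s^2 + 5s + 6).
Factor s^2 + 5s + 6: two numbers with sum -5 and product 6 are -2 and -3, so s^2 + 5s + 6 = (s + 2)(s + 3).
Hence p(s) = (s - 1) (s + 2) (s + 3), with roots -3, -2, 1.
At least one eigenvalue has non-negative real part, so the system is not asymptotically stable.

-3, -2, 1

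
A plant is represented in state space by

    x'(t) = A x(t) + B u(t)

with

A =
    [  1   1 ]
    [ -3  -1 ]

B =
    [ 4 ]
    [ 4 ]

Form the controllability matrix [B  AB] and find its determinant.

AB = [[8], [-16]]
Controllability matrix C = [B  AB] = [[4, 8], [4, -16]]
det(C) = 4·(-16) - 8·4 = -64 - 32 = -96
Since det(C) ≠ 0, rank(C) = 2 and the system is completely controllable.

-96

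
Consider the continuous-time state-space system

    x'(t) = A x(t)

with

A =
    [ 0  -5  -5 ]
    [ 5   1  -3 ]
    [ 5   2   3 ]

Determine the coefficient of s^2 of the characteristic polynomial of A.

Expand det(sI - A) for the 3×3 matrix.
p(s) = s^3 - 4s^2 + 59s - 125.
(Check: constant term = det(-A) = (-1)^3 det A = -125; coefficient of s^2 = -tr A = -4.)
The coefficient of s^2 is -4.

-4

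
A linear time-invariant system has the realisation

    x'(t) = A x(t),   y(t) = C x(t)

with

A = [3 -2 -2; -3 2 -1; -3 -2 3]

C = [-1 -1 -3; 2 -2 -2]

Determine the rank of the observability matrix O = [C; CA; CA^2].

3

CA = [[9, 6, -6], [18, -4, -8]]
CA^2 = [[27, 6, -42], [90, -28, -56]]
Observability matrix O = [C; CA; CA^2] = [[-1, -1, -3], [2, -2, -2], [9, 6, -6], [18, -4, -8], [27, 6, -42], [90, -28, -56]]
Take the 3×3 submatrix of O formed by rows 1, 2, 3: [[-1, -1, -3], [2, -2, -2], [9, 6, -6]]. Its determinant is (-1)·((-2)·(-6) - (-2)·6) - (-1)·(2·(-6) - (-2)·9) + (-3)·(2·6 - (-2)·9) = (-1)·24 - (-1)·6 + (-3)·30 = -108 ≠ 0.
So rank(O) ≥ 3; since O has 3 columns, rank(O) = 3.
rank(O) = 3 = n, so the pair (A, C) is completely observable.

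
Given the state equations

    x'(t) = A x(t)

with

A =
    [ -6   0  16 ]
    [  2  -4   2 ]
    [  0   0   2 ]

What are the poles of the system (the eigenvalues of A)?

-6, -4, 2

det(sI - A) = s^3 - (tr A)s^2 + (M11 + M22 + M33)s - det A, where Mii is the 2×2 principal minor of A obtained by deleting row i and column i.
tr A = (-6) + (-4) + 2 = -8; M11 = (-4)·2 - 2·0 = -8 - 0 = -8; M22 = (-6)·2 - 16·0 = -12 - 0 = -12; M33 = (-6)·(-4) - 0·2 = 24 - 0 = 24; sum of minors = 4.
det A = (-6)·((-4)·2 - 2·0) - 0·(2·2 - 2·0) + 16·(2·0 - (-4)·0) = (-6)·(-8) - 0·4 + 16·0 = 48.
So p(s) = det(sI - A) = s^3 + 8s^2 + 4s - 48.
Rational-root test: any integer root divides -48. Testing small divisors, s = 2 works: p(2) = 8 + 32 + 8 + (-48) = 0, so (s - 2) is a factor.
Dividing, p(s) = (s - 2)(s^2 + 10s + 24).
Factor s^2 + 10s + 24: two numbers with sum -10 and product 24 are -4 and -6, so s^2 + 10s + 24 = (s + 4)(s + 6).
Hence p(s) = (s - 2) (s + 4) (s + 6), with roots -6, -4, 2.
At least one eigenvalue has non-negative real part, so the system is not asymptotically stable.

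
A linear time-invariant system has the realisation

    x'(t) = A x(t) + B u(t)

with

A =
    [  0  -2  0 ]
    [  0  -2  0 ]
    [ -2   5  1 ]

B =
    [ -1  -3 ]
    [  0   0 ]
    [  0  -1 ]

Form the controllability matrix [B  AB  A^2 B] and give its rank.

AB = [[0, 0], [0, 0], [2, 5]]
A^2B = [[0, 0], [0, 0], [2, 5]]
Controllability matrix C = [B  AB  A^2B] = [[-1, -3, 0, 0, 0, 0], [0, 0, 0, 0, 0, 0], [0, -1, 2, 5, 2, 5]]
Row 2 of C is identically zero, so rank(C) ≤ 2.
The 2×2 minor from rows 1, 3, columns 1, 2 is (-1)·(-1) - (-3)·0 = 1 - 0 = 1 ≠ 0, so rank(C) = 2.
rank(C) = 2 < n = 3, so the pair (A, B) is not completely controllable.

2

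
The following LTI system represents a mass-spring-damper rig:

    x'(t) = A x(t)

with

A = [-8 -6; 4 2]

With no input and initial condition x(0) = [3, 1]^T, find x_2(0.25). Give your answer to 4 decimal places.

det(sI - A) = s^2 - (tr A)s + det A, with tr A = (-8) + 2 = -6 and det A = (-8)·2 - (-6)·4 = -16 - (-24) = 8.
So p(s) = det(sI - A) = s^2 + 6s + 8.
Factor s^2 + 6s + 8: two numbers with sum -6 and product 8 are -2 and -4, so s^2 + 6s + 8 = (s + 2)(s + 4).
Hence p(s) = (s + 2) (s + 4), with roots -4, -2.
The eigenvalues -4, -2 are distinct and real, so A is diagonalisable and x(t) = e^{At} x(0) = V diag(e^{λ_i t}) V^{-1} x(0), where the columns of V are the eigenvectors.
λ = -4: A - (-4)I = [[-4, -6], [4, 6]]. Row 1 gives (-4)·v1 + (-6)·v2 = 0, so take v_1 = [3, -2]^T.
λ = -2: A - (-2)I = [[-6, -6], [4, 4]]. Row 1 gives (-6)·v1 + (-6)·v2 = 0, so take v_2 = [1, -1]^T.
V = [v_1 v_2] = [[3, 1], [-2, -1]] has det V = -1, so V^{-1} = adj(V)/det V = [[1, 1], [-2, -3]].
Modal coordinates z(0) = V^{-1} x(0): 1·3 + 1·1 = 4; (-2)·3 + (-3)·1 = -9; so z(0) = [4, -9]^T.
x_2(t) = Σ_i (v_i)_2 · z_i(0) · e^{λ_i t} (row 2 of V times the modal terms).
x_2(0.25) = (-2)·4·e^{-4·0.25} + (-1)·(-9)·e^{-2·0.25} = (-8)·0.367879 + 9·0.606531 = 2.5157.

2.5157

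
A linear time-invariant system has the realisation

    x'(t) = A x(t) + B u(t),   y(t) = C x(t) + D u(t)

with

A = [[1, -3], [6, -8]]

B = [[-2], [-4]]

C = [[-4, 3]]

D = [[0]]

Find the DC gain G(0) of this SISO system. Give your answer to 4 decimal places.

G(0) = C(-A)^{-1}B + D = -C A^{-1} B + D.
det A = 10, so A^{-1} = (1/10)·adj(A) = [[-4/5, 3/10], [-3/5, 1/10]]
A^{-1} B = [2/5, 4/5]^T
C A^{-1} B = 4/5
G(0) = D - C A^{-1} B = 0 - (4/5) = -4/5 ≈ -0.8000

-0.8000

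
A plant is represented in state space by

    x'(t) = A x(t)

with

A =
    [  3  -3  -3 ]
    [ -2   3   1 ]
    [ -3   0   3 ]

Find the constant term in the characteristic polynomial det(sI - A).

Expand det(sI - A) for the 3×3 matrix.
p(s) = s^3 - 9s^2 + 12s + 9.
(Check: constant term = det(-A) = (-1)^3 det A = 9; coefficient of s^2 = -tr A = -9.)
The constant term is 9.

9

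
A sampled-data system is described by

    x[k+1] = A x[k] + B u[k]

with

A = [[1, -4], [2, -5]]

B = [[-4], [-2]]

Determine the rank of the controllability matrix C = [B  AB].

1

AB = [[4], [2]]
Controllability matrix C = [B  AB] = [[-4, 4], [-2, 2]]
Every column of C is a scalar multiple of column 1 = [-4, -2] (multipliers 1, -1), so the columns span a one-dimensional space.
C ≠ 0, hence rank(C) = 1.
rank(C) = 1 < n = 2, so the pair (A, B) is not completely controllable.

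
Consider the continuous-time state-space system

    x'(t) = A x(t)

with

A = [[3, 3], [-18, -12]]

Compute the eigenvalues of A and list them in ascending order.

-6, -3

det(sI - A) = s^2 - (tr A)s + det A, with tr A = 3 + (-12) = -9 and det A = 3·(-12) - 3·(-18) = -36 - (-54) = 18.
So p(s) = det(sI - A) = s^2 + 9s + 18.
Factor s^2 + 9s + 18: two numbers with sum -9 and product 18 are -3 and -6, so s^2 + 9s + 18 = (s + 3)(s + 6).
Hence p(s) = (s + 3) (s + 6), with roots -6, -3.
All eigenvalues have negative real part, so the system is asymptotically stable.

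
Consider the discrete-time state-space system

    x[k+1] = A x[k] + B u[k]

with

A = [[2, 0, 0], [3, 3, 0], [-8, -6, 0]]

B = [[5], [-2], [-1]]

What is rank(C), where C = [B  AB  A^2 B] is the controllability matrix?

2

AB = [[10], [9], [-28]]
A^2B = [[20], [57], [-134]]
Controllability matrix C = [B  AB  A^2B] = [[5, 10, 20], [-2, 9, 57], [-1, -28, -134]]
The rows r1, r2, r3 of C are linearly dependent: r1 + 2·r2 + r3 = 0 (check each entry), so rank(C) ≤ 2.
The 2×2 minor from rows 1, 2, columns 1, 2 is 5·9 - 10·(-2) = 45 - (-20) = 65 ≠ 0, so rank(C) = 2.
rank(C) = 2 < n = 3, so the pair (A, B) is not completely controllable.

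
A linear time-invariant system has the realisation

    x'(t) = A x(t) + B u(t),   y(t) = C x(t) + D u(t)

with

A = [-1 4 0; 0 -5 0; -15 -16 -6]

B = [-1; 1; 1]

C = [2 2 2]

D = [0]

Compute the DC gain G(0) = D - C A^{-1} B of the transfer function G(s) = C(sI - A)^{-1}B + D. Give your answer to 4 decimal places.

0.2667

G(0) = C(-A)^{-1}B + D = -C A^{-1} B + D.
det A = -30, so A^{-1} = (1/-30)·adj(A) = [[-1, -4/5, 0], [0, -1/5, 0], [5/2, 38/15, -1/6]]
A^{-1} B = [1/5, -1/5, -2/15]^T
C A^{-1} B = -4/15
G(0) = D - C A^{-1} B = 0 - (-4/15) = 4/15 ≈ 0.2667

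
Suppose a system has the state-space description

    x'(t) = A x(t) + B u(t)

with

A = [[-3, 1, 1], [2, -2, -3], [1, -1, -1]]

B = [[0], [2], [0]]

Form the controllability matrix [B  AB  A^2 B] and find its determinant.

AB = [[2], [-4], [-2]]
A^2B = [[-12], [18], [8]]
Controllability matrix C = [B  AB  A^2B] = [[0, 2, -12], [2, -4, 18], [0, -2, 8]]
Expanding along the first row, det(C) = 0·((-4)·8 - 18·(-2)) - 2·(2·8 - 18·0) + (-12)·(2·(-2) - (-4)·0) = 0·4 - 2·16 + (-12)·(-4) = 16
Since det(C) ≠ 0, rank(C) = 3 and the system is completely controllable.

16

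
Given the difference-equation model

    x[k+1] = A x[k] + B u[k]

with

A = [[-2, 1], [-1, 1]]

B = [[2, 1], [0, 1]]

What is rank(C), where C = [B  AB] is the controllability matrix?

2

AB = [[-4, -1], [-2, 0]]
Controllability matrix C = [B  AB] = [[2, 1, -4, -1], [0, 1, -2, 0]]
Take the 2×2 submatrix of C formed by columns 1, 2: [[2, 1], [0, 1]]. Its determinant is 2·1 - 1·0 = 2 - 0 = 2 ≠ 0.
So rank(C) ≥ 2; since C has 2 rows, rank(C) = 2.
rank(C) = 2 = n, so the pair (A, B) is completely controllable.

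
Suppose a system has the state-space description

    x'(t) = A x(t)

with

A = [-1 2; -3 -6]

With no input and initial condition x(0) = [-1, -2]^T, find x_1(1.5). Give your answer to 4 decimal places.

-0.0629

det(sI - A) = s^2 - (tr A)s + det A, with tr A = (-1) + (-6) = -7 and det A = (-1)·(-6) - 2·(-3) = 6 - (-6) = 12.
So p(s) = det(sI - A) = s^2 + 7s + 12.
Factor s^2 + 7s + 12: two numbers with sum -7 and product 12 are -3 and -4, so s^2 + 7s + 12 = (s + 3)(s + 4).
Hence p(s) = (s + 3) (s + 4), with roots -4, -3.
The eigenvalues -4, -3 are distinct and real, so A is diagonalisable and x(t) = e^{At} x(0) = V diag(e^{λ_i t}) V^{-1} x(0), where the columns of V are the eigenvectors.
λ = -4: A - (-4)I = [[3, 2], [-3, -2]]. Row 1 gives 3·v1 + 2·v2 = 0, so take v_1 = [-2, 3]^T.
λ = -3: A - (-3)I = [[2, 2], [-3, -3]]. Row 1 gives 2·v1 + 2·v2 = 0, so take v_2 = [-1, 1]^T.
V = [v_1 v_2] = [[-2, -1], [3, 1]] has det V = 1, so V^{-1} = adj(V)/det V = [[1, 1], [-3, -2]].
Modal coordinates z(0) = V^{-1} x(0): 1·(-1) + 1·(-2) = -3; (-3)·(-1) + (-2)·(-2) = 7; so z(0) = [-3, 7]^T.
x_1(t) = Σ_i (v_i)_1 · z_i(0) · e^{λ_i t} (row 1 of V times the modal terms).
x_1(1.5) = (-2)·(-3)·e^{-4·1.5} + (-1)·7·e^{-3·1.5} = 6·0.002479 + (-7)·0.011109 = -0.0629.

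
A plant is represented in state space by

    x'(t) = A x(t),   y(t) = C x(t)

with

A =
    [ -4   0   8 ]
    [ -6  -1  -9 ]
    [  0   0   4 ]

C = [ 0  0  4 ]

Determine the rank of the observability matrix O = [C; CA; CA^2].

1

CA = [[0, 0, 16]]
CA^2 = [[0, 0, 64]]
Observability matrix O = [C; CA; CA^2] = [[0, 0, 4], [0, 0, 16], [0, 0, 64]]
Every row of O is a scalar multiple of row 1 = [0, 0, 4] (multipliers 1, 4, 16), so the rows span a one-dimensional space.
O ≠ 0, hence rank(O) = 1.
rank(O) = 1 < n = 3, so the pair (A, C) is not completely observable.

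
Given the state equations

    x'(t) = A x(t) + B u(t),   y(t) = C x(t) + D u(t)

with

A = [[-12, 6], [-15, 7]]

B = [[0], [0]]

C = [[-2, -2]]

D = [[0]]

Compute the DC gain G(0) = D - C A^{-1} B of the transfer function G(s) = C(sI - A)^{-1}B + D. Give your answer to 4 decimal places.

0.0000

G(0) = C(-A)^{-1}B + D = -C A^{-1} B + D.
det A = 6, so A^{-1} = (1/6)·adj(A) = [[7/6, -1], [5/2, -2]]
A^{-1} B = [0, 0]^T
C A^{-1} B = 0
G(0) = D - C A^{-1} B = 0 - (0) = 0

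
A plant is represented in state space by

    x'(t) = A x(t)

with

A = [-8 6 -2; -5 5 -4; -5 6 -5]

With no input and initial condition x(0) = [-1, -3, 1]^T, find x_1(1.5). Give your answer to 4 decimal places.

-1.6986

det(sI - A) = s^3 - (tr A)s^2 + (M11 + M22 + M33)s - det A, where Mii is the 2×2 principal minor of A obtained by deleting row i and column i.
tr A = (-8) + 5 + (-5) = -8; M11 = 5·(-5) - (-4)·6 = -25 - (-24) = -1; M22 = (-8)·(-5) - (-2)·(-5) = 40 - 10 = 30; M33 = (-8)·5 - 6·(-5) = -40 - (-30) = -10; sum of minors = 19.
det A = (-8)·(5·(-5) - (-4)·6) - 6·((-5)·(-5) - (-4)·(-5)) + (-2)·((-5)·6 - 5·(-5)) = (-8)·(-1) - 6·5 + (-2)·(-5) = -12.
So p(s) = det(sI - A) = s^3 + 8s^2 + 19s + 12.
Rational-root test: any integer root divides 12. Testing small divisors, s = -1 works: p(-1) = -1 + 8 + (-19) + 12 = 0, so (s + 1) is a factor.
Dividing, p(s) = (s + 1)(s^2 + 7s + 12).
Factor s^2 + 7s + 12: two numbers with sum -7 and product 12 are -3 and -4, so s^2 + 7s + 12 = (s + 3)(s + 4).
Hence p(s) = (s + 1) (s + 3) (s + 4), with roots -4, -3, -1.
The eigenvalues -4, -3, -1 are distinct and real, so A is diagonalisable and x(t) = e^{At} x(0) = V diag(e^{λ_i t}) V^{-1} x(0), where the columns of V are the eigenvectors.
λ = -4: A - (-4)I = [[-4, 6, -2], [-5, 9, -4], [-5, 6, -1]]. v must be orthogonal to every row; (row 1) × (row 2) = [-6, -6, -6], so take v_1 = [1, 1, 1]^T.
λ = -3: A - (-3)I = [[-5, 6, -2], [-5, 8, -4], [-5, 6, -2]]. v must be orthogonal to every row; (row 1) × (row 2) = [-8, -10, -10], so take v_2 = [-4, -5, -5]^T.
λ = -1: A - (-1)I = [[-7, 6, -2], [-5, 6, -4], [-5, 6, -4]]. v must be orthogonal to every row; (row 1) × (row 2) = [-12, -18, -12], so take v_3 = [2, 3, 2]^T.
V = [v_1 v_2 v_3] = [[1, -4, 2], [1, -5, 3], [1, -5, 2]] has det V = 1, so V^{-1} = adj(V)/det V = [[5, -2, -2], [1, 0, -1], [0, 1, -1]].
Modal coordinates z(0) = V^{-1} x(0): 5·(-1) + (-2)·(-3) + (-2)·1 = -1; 1·(-1) + 0·(-3) + (-1)·1 = -2; 0·(-1) + 1·(-3) + (-1)·1 = -4; so z(0) = [-1, -2, -4]^T.
x_1(t) = Σ_i (v_i)_1 · z_i(0) · e^{λ_i t} (row 1 of V times the modal terms).
x_1(1.5) = 1·(-1)·e^{-4·1.5} + (-4)·(-2)·e^{-3·1.5} + 2·(-4)·e^{-1·1.5} = (-1)·0.002479 + 8·0.011109 + (-8)·0.223130 = -1.6986.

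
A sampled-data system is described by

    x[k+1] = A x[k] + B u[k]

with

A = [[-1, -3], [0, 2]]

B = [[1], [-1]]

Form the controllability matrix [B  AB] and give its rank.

AB = [[2], [-2]]
Controllability matrix C = [B  AB] = [[1, 2], [-1, -2]]
Every column of C is a scalar multiple of column 1 = [1, -1] (multipliers 1, 2), so the columns span a one-dimensional space.
C ≠ 0, hence rank(C) = 1.
rank(C) = 1 < n = 2, so the pair (A, B) is not completely controllable.

1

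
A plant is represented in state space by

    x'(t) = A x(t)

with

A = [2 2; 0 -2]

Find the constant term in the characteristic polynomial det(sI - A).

-4

For a 2×2 matrix, det(sI - A) = s^2 - (tr A)s + det A.
tr A = 0, det A = -4.
So p(s) = s^2 - 4.
The constant term is -4.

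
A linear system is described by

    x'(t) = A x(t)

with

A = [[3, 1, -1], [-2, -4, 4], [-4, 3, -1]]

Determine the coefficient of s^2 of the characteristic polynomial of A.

Expand det(sI - A) for the 3×3 matrix.
p(s) = s^3 + 2s^2 - 25s + 20.
(Check: constant term = det(-A) = (-1)^3 det A = 20; coefficient of s^2 = -tr A = 2.)
The coefficient of s^2 is 2.

2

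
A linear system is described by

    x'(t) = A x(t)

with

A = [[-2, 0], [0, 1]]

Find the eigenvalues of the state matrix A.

det(sI - A) = s^2 - (tr A)s + det A, with tr A = (-2) + 1 = -1 and det A = (-2)·1 - 0·0 = -2 - 0 = -2.
So p(s) = det(sI - A) = s^2 + s - 2.
Factor s^2 + s - 2: two numbers with sum -1 and product -2 are 1 and -2, so s^2 + s - 2 = (s - 1)(s + 2).
Hence p(s) = (s - 1) (s + 2), with roots -2, 1.
At least one eigenvalue has non-negative real part, so the system is not asymptotically stable.

-2, 1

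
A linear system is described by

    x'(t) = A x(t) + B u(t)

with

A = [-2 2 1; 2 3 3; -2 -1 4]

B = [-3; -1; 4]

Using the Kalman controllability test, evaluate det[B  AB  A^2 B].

AB = [[8], [3], [23]]
A^2B = [[13], [94], [73]]
Controllability matrix C = [B  AB  A^2B] = [[-3, 8, 13], [-1, 3, 94], [4, 23, 73]]
Expanding along the first row, det(C) = (-3)·(3·73 - 94·23) - 8·((-1)·73 - 94·4) + 13·((-1)·23 - 3·4) = (-3)·(-1943) - 8·(-449) + 13·(-35) = 8966
Since det(C) ≠ 0, rank(C) = 3 and the system is completely controllable.

8966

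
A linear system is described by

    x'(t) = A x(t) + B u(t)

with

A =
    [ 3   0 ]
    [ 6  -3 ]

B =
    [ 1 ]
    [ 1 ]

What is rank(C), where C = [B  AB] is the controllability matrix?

AB = [[3], [3]]
Controllability matrix C = [B  AB] = [[1, 3], [1, 3]]
Every column of C is a scalar multiple of column 1 = [1, 1] (multipliers 1, 3), so the columns span a one-dimensional space.
C ≠ 0, hence rank(C) = 1.
rank(C) = 1 < n = 2, so the pair (A, B) is not completely controllable.

1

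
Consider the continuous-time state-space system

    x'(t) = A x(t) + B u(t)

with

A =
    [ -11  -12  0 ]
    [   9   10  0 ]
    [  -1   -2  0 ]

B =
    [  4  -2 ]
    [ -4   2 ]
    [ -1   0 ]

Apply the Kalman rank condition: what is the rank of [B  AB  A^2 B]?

2

AB = [[4, -2], [-4, 2], [4, -2]]
A^2B = [[4, -2], [-4, 2], [4, -2]]
Controllability matrix C = [B  AB  A^2B] = [[4, -2, 4, -2, 4, -2], [-4, 2, -4, 2, -4, 2], [-1, 0, 4, -2, 4, -2]]
The rows r1, r2, r3 of C are linearly dependent: r1 + r2 = 0 (check each entry), so rank(C) ≤ 2.
The 2×2 minor from rows 1, 3, columns 1, 2 is 4·0 - (-2)·(-1) = 0 - 2 = -2 ≠ 0, so rank(C) = 2.
rank(C) = 2 < n = 3, so the pair (A, B) is not completely controllable.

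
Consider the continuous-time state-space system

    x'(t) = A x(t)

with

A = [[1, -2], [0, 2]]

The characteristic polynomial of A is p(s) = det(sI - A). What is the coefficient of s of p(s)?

For a 2×2 matrix, det(sI - A) = s^2 - (tr A)s + det A.
tr A = 3, det A = 2.
So p(s) = s^2 - 3s + 2.
The coefficient of s is -3.

-3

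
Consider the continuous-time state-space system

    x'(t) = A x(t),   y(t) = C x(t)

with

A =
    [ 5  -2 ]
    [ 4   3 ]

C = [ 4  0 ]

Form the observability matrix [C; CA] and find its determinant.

-32

CA = [[20, -8]]
Observability matrix O = [C; CA] = [[4, 0], [20, -8]]
det(O) = 4·(-8) - 0·20 = -32 - 0 = -32
Since det(O) ≠ 0, rank(O) = 2 and the system is completely observable.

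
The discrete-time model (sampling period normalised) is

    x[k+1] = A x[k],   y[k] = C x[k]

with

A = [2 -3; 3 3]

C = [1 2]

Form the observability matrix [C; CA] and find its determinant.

-13

CA = [[8, 3]]
Observability matrix O = [C; CA] = [[1, 2], [8, 3]]
det(O) = 1·3 - 2·8 = 3 - 16 = -13
Since det(O) ≠ 0, rank(O) = 2 and the system is completely observable.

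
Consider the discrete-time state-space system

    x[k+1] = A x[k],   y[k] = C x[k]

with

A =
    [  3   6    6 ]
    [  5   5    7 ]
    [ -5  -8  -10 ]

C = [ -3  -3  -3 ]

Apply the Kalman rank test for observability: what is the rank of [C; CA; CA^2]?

CA = [[-9, -9, -9]]
CA^2 = [[-27, -27, -27]]
Observability matrix O = [C; CA; CA^2] = [[-3, -3, -3], [-9, -9, -9], [-27, -27, -27]]
Every row of O is a scalar multiple of row 1 = [-3, -3, -3] (multipliers 1, 3, 9), so the rows span a one-dimensional space.
O ≠ 0, hence rank(O) = 1.
rank(O) = 1 < n = 3, so the pair (A, C) is not completely observable.

1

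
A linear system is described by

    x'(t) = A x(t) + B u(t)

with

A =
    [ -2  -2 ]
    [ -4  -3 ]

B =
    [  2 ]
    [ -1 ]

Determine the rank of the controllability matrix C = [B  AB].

2

AB = [[-2], [-5]]
Controllability matrix C = [B  AB] = [[2, -2], [-1, -5]]
det(C) = 2·(-5) - (-2)·(-1) = -10 - 2 = -12 ≠ 0, so rank(C) = 2.
rank(C) = 2 = n, so the pair (A, B) is completely controllable.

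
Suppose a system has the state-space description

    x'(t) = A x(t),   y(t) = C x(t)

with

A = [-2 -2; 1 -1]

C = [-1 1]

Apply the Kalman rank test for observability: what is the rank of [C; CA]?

CA = [[3, 1]]
Observability matrix O = [C; CA] = [[-1, 1], [3, 1]]
det(O) = (-1)·1 - 1·3 = -1 - 3 = -4 ≠ 0, so rank(O) = 2.
rank(O) = 2 = n, so the pair (A, C) is completely observable.

2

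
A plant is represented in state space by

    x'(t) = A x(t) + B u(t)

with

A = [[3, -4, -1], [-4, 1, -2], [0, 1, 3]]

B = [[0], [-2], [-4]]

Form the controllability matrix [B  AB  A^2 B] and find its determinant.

AB = [[12], [6], [-14]]
A^2B = [[26], [-14], [-36]]
Controllability matrix C = [B  AB  A^2B] = [[0, 12, 26], [-2, 6, -14], [-4, -14, -36]]
Expanding along the first row, det(C) = 0·(6·(-36) - (-14)·(-14)) - 12·((-2)·(-36) - (-14)·(-4)) + 26·((-2)·(-14) - 6·(-4)) = 0·(-412) - 12·16 + 26·52 = 1160
Since det(C) ≠ 0, rank(C) = 3 and the system is completely controllable.

1160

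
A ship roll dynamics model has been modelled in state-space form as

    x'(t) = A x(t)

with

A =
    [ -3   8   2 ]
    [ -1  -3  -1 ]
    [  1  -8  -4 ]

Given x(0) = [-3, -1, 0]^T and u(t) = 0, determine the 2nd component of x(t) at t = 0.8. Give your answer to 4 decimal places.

det(sI - A) = s^3 - (tr A)s^2 + (M11 + M22 + M33)s - det A, where Mii is the 2×2 principal minor of A obtained by deleting row i and column i.
tr A = (-3) + (-3) + (-4) = -10; M11 = (-3)·(-4) - (-1)·(-8) = 12 - 8 = 4; M22 = (-3)·(-4) - 2·1 = 12 - 2 = 10; M33 = (-3)·(-3) - 8·(-1) = 9 - (-8) = 17; sum of minors = 31.
det A = (-3)·((-3)·(-4) - (-1)·(-8)) - 8·((-1)·(-4) - (-1)·1) + 2·((-1)·(-8) - (-3)·1) = (-3)·4 - 8·5 + 2·11 = -30.
So p(s) = det(sI - A) = s^3 + 10s^2 + 31s + 30.
Rational-root test: any integer root divides 30. Testing small divisors, s = -2 works: p(-2) = -8 + 40 + (-62) + 30 = 0, so (s + 2) is a factor.
Dividing, p(s) = (s + 2)(s^2 + 8s + 15).
Factor s^2 + 8s + 15: two numbers with sum -8 and product 15 are -3 and -5, so s^2 + 8s + 15 = (s + 3)(s + 5).
Hence p(s) = (s + 2) (s + 3) (s + 5), with roots -5, -3, -2.
The eigenvalues -5, -3, -2 are distinct and real, so A is diagonalisable and x(t) = e^{At} x(0) = V diag(e^{λ_i t}) V^{-1} x(0), where the columns of V are the eigenvectors.
λ = -5: A - (-5)I = [[2, 8, 2], [-1, 2, -1], [1, -8, 1]]. v must be orthogonal to every row; (row 1) × (row 2) = [-12, 0, 12], so take v_1 = [1, 0, -1]^T.
λ = -3: A - (-3)I = [[0, 8, 2], [-1, 0, -1], [1, -8, -1]]. v must be orthogonal to every row; (row 1) × (row 2) = [-8, -2, 8], so take v_2 = [-4, -1, 4]^T.
λ = -2: A - (-2)I = [[-1, 8, 2], [-1, -1, -1], [1, -8, -2]]. v must be orthogonal to every row; (row 1) × (row 2) = [-6, -3, 9], so take v_3 = [2, 1, -3]^T.
V = [v_1 v_2 v_3] = [[1, -4, 2], [0, -1, 1], [-1, 4, -3]] has det V = 1, so V^{-1} = adj(V)/det V = [[-1, -4, -2], [-1, -1, -1], [-1, 0, -1]].
Modal coordinates z(0) = V^{-1} x(0): (-1)·(-3) + (-4)·(-1) + (-2)·0 = 7; (-1)·(-3) + (-1)·(-1) + (-1)·0 = 4; (-1)·(-3) + 0·(-1) + (-1)·0 = 3; so z(0) = [7, 4, 3]^T.
x_2(t) = Σ_i (v_i)_2 · z_i(0) · e^{λ_i t} (row 2 of V times the modal terms).
x_2(0.8) = 0·7·e^{-5·0.8} + (-1)·4·e^{-3·0.8} + 1·3·e^{-2·0.8} = 0·0.018316 + (-4)·0.090718 + 3·0.201897 = 0.2428.

0.2428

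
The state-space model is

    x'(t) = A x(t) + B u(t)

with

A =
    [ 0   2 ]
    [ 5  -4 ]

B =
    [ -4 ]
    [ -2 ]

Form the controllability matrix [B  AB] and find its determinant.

AB = [[-4], [-12]]
Controllability matrix C = [B  AB] = [[-4, -4], [-2, -12]]
det(C) = (-4)·(-12) - (-4)·(-2) = 48 - 8 = 40
Since det(C) ≠ 0, rank(C) = 2 and the system is completely controllable.

40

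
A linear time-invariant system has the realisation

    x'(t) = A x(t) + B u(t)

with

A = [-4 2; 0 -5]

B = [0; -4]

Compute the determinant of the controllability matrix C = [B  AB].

AB = [[-8], [20]]
Controllability matrix C = [B  AB] = [[0, -8], [-4, 20]]
det(C) = 0·20 - (-8)·(-4) = 0 - 32 = -32
Since det(C) ≠ 0, rank(C) = 2 and the system is completely controllable.

-32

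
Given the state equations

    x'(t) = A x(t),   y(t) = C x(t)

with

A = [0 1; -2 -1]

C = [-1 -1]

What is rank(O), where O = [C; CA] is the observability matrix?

2

CA = [[2, 0]]
Observability matrix O = [C; CA] = [[-1, -1], [2, 0]]
det(O) = (-1)·0 - (-1)·2 = 0 - (-2) = 2 ≠ 0, so rank(O) = 2.
rank(O) = 2 = n, so the pair (A, C) is completely observable.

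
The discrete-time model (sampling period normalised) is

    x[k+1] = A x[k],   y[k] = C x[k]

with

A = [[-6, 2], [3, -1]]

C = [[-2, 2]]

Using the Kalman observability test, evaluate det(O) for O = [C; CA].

-24

CA = [[18, -6]]
Observability matrix O = [C; CA] = [[-2, 2], [18, -6]]
det(O) = (-2)·(-6) - 2·18 = 12 - 36 = -24
Since det(O) ≠ 0, rank(O) = 2 and the system is completely observable.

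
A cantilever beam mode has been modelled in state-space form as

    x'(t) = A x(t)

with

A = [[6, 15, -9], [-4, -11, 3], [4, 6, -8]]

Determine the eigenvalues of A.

-6, -5, -2

det(sI - A) = s^3 - (tr A)s^2 + (M11 + M22 + M33)s - det A, where Mii is the 2×2 principal minor of A obtained by deleting row i and column i.
tr A = 6 + (-11) + (-8) = -13; M11 = (-11)·(-8) - 3·6 = 88 - 18 = 70; M22 = 6·(-8) - (-9)·4 = -48 - (-36) = -12; M33 = 6·(-11) - 15·(-4) = -66 - (-60) = -6; sum of minors = 52.
det A = 6·((-11)·(-8) - 3·6) - 15·((-4)·(-8) - 3·4) + (-9)·((-4)·6 - (-11)·4) = 6·70 - 15·20 + (-9)·20 = -60.
So p(s) = det(sI - A) = s^3 + 13s^2 + 52s + 60.
Rational-root test: any integer root divides 60. Testing small divisors, s = -2 works: p(-2) = -8 + 52 + (-104) + 60 = 0, so (s + 2) is a factor.
Dividing, p(s) = (s + 2)(s^2 + 11s + 30).
Factor s^2 + 11s + 30: two numbers with sum -11 and product 30 are -5 and -6, so s^2 + 11s + 30 = (s + 5)(s + 6).
Hence p(s) = (s + 2) (s + 5) (s + 6), with roots -6, -5, -2.
All eigenvalues have negative real part, so the system is asymptotically stable.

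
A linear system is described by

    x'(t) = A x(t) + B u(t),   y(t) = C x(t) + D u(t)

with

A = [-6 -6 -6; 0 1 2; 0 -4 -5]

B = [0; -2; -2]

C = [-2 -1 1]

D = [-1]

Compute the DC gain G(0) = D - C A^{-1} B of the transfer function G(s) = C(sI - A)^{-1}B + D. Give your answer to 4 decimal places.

4.3333

G(0) = C(-A)^{-1}B + D = -C A^{-1} B + D.
det A = -18, so A^{-1} = (1/-18)·adj(A) = [[-1/6, 1/3, 1/3], [0, -5/3, -2/3], [0, 4/3, 1/3]]
A^{-1} B = [-4/3, 14/3, -10/3]^T
C A^{-1} B = -16/3
G(0) = D - C A^{-1} B = -1 - (-16/3) = 13/3 ≈ 4.3333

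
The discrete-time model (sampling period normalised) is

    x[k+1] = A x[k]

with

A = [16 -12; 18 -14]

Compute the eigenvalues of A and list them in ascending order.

det(zI - A) = z^2 - (tr A)z + det A, with tr A = 16 + (-14) = 2 and det A = 16·(-14) - (-12)·18 = -224 - (-216) = -8.
So p(z) = det(zI - A) = z^2 - 2z - 8.
Factor z^2 - 2z - 8: two numbers with sum 2 and product -8 are 4 and -2, so z^2 - 2z - 8 = (z - 4)(z + 2).
Hence p(z) = (z - 4) (z + 2), with roots -2, 4.

-2, 4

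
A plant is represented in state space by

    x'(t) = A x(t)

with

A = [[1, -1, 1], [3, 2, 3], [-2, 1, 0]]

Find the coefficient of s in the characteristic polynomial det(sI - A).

Expand det(sI - A) for the 3×3 matrix.
p(s) = s^3 - 3s^2 + 4s - 10.
(Check: constant term = det(-A) = (-1)^3 det A = -10; coefficient of s^2 = -tr A = -3.)
The coefficient of s is 4.

4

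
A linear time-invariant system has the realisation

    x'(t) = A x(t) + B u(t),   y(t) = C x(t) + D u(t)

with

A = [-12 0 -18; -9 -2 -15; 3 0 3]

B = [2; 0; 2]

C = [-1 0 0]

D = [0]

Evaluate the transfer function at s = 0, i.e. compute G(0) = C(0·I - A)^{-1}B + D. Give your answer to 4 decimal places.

2.3333

G(0) = C(-A)^{-1}B + D = -C A^{-1} B + D.
det A = -36, so A^{-1} = (1/-36)·adj(A) = [[1/6, 0, 1], [1/2, -1/2, 1/2], [-1/6, 0, -2/3]]
A^{-1} B = [7/3, 2, -5/3]^T
C A^{-1} B = -7/3
G(0) = D - C A^{-1} B = 0 - (-7/3) = 7/3 ≈ 2.3333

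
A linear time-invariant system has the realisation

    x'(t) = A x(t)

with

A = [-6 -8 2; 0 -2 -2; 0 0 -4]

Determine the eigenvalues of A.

-6, -4, -2

det(sI - A) = s^3 - (tr A)s^2 + (M11 + M22 + M33)s - det A, where Mii is the 2×2 principal minor of A obtained by deleting row i and column i.
tr A = (-6) + (-2) + (-4) = -12; M11 = (-2)·(-4) - (-2)·0 = 8 - 0 = 8; M22 = (-6)·(-4) - 2·0 = 24 - 0 = 24; M33 = (-6)·(-2) - (-8)·0 = 12 - 0 = 12; sum of minors = 44.
det A = (-6)·((-2)·(-4) - (-2)·0) - (-8)·(0·(-4) - (-2)·0) + 2·(0·0 - (-2)·0) = (-6)·8 - (-8)·0 + 2·0 = -48.
So p(s) = det(sI - A) = s^3 + 12s^2 + 44s + 48.
Rational-root test: any integer root divides 48. Testing small divisors, s = -2 works: p(-2) = -8 + 48 + (-88) + 48 = 0, so (s + 2) is a factor.
Dividing, p(s) = (s + 2)(s^2 + 10s + 24).
Factor s^2 + 10s + 24: two numbers with sum -10 and product 24 are -4 and -6, so s^2 + 10s + 24 = (s + 4)(s + 6).
Hence p(s) = (s + 2) (s + 4) (s + 6), with roots -6, -4, -2.
All eigenvalues have negative real part, so the system is asymptotically stable.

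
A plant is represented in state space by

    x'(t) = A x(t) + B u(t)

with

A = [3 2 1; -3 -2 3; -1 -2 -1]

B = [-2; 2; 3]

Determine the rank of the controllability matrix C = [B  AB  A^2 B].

AB = [[1], [11], [-5]]
A^2B = [[20], [-40], [-18]]
Controllability matrix C = [B  AB  A^2B] = [[-2, 1, 20], [2, 11, -40], [3, -5, -18]]
det(C) = (-2)·(11·(-18) - (-40)·(-5)) - 1·(2·(-18) - (-40)·3) + 20·(2·(-5) - 11·3) = (-2)·(-398) - 1·84 + 20·(-43) = -148 ≠ 0, so rank(C) = 3.
rank(C) = 3 = n, so the pair (A, B) is completely controllable.

3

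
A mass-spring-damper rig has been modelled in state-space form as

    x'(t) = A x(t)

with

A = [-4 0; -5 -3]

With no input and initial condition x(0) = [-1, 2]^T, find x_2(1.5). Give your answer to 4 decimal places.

0.0654

det(sI - A) = s^2 - (tr A)s + det A, with tr A = (-4) + (-3) = -7 and det A = (-4)·(-3) - 0·(-5) = 12 - 0 = 12.
So p(s) = det(sI - A) = s^2 + 7s + 12.
Factor s^2 + 7s + 12: two numbers with sum -7 and product 12 are -3 and -4, so s^2 + 7s + 12 = (s + 3)(s + 4).
Hence p(s) = (s + 3) (s + 4), with roots -4, -3.
The eigenvalues -4, -3 are distinct and real, so A is diagonalisable and x(t) = e^{At} x(0) = V diag(e^{λ_i t}) V^{-1} x(0), where the columns of V are the eigenvectors.
λ = -4: A - (-4)I = [[0, 0], [-5, 1]]. Row 2 gives (-5)·v1 + 1·v2 = 0, so take v_1 = [1, 5]^T.
λ = -3: A - (-3)I = [[-1, 0], [-5, 0]]. Row 1 gives (-1)·v1 + 0·v2 = 0, so take v_2 = [0, -1]^T.
V = [v_1 v_2] = [[1, 0], [5, -1]] has det V = -1, so V^{-1} = adj(V)/det V = [[1, 0], [5, -1]].
Modal coordinates z(0) = V^{-1} x(0): 1·(-1) + 0·2 = -1; 5·(-1) + (-1)·2 = -7; so z(0) = [-1, -7]^T.
x_2(t) = Σ_i (v_i)_2 · z_i(0) · e^{λ_i t} (row 2 of V times the modal terms).
x_2(1.5) = 5·(-1)·e^{-4·1.5} + (-1)·(-7)·e^{-3·1.5} = (-5)·0.002479 + 7·0.011109 = 0.0654.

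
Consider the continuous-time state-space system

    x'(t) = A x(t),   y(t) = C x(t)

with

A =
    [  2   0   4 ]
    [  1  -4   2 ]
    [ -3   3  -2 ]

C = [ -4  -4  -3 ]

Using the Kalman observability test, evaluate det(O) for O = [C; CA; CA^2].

CA = [[-3, 7, -18]]
CA^2 = [[55, -82, 38]]
Observability matrix O = [C; CA; CA^2] = [[-4, -4, -3], [-3, 7, -18], [55, -82, 38]]
Expanding along the first row, det(O) = (-4)·(7·38 - (-18)·(-82)) - (-4)·((-3)·38 - (-18)·55) + (-3)·((-3)·(-82) - 7·55) = (-4)·(-1210) - (-4)·876 + (-3)·(-139) = 8761
Since det(O) ≠ 0, rank(O) = 3 and the system is completely observable.

8761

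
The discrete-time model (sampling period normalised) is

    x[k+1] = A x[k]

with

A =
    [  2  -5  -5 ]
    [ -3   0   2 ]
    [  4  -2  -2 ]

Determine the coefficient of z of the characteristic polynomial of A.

5

Expand det(zI - A) for the 3×3 matrix.
p(z) = z^3 + 5z + 32.
(Check: constant term = det(-A) = (-1)^3 det A = 32; coefficient of z^2 = -tr A = 0.)
The coefficient of z is 5.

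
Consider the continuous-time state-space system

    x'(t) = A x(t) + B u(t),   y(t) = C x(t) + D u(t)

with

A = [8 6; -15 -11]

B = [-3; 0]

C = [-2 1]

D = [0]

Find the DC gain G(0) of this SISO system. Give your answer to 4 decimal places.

G(0) = C(-A)^{-1}B + D = -C A^{-1} B + D.
det A = 2, so A^{-1} = (1/2)·adj(A) = [[-11/2, -3], [15/2, 4]]
A^{-1} B = [33/2, -45/2]^T
C A^{-1} B = -111/2
G(0) = D - C A^{-1} B = 0 - (-111/2) = 111/2 ≈ 55.5000

55.5000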